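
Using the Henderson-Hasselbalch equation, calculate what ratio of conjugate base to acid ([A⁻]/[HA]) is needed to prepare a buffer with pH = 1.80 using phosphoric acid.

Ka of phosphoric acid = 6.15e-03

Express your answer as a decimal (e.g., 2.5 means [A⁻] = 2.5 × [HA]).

pKa = -log(6.15e-03) = 2.2111. pH = pKa + log([A⁻]/[HA]), so log([A⁻]/[HA]) = pH − pKa = 1.80 − 2.2111 = -0.4111. [A⁻]/[HA] = 10^(-0.4111) = 0.388

[A⁻]/[HA] = 0.388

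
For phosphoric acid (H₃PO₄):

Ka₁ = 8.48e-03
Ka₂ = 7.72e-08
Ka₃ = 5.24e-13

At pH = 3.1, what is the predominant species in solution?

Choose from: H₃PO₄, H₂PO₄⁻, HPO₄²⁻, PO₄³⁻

pKa₁ = 2.07, pKa₂ = 7.11, pKa₃ = 12.28. For a polyprotic acid the predominant species crosses at each pKa: below pKa_n the protonated form dominates, above it the deprotonated form does. At pH = 3.1, the predominant species is H₂PO₄⁻.

H₂PO₄⁻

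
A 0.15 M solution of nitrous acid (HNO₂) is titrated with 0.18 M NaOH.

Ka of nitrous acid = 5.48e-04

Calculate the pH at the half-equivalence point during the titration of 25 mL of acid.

At half-equivalence [HA] = [A⁻], so Henderson-Hasselbalch gives pH = pKa = -log(5.48e-04) = 3.26.

pH = pKa = 3.26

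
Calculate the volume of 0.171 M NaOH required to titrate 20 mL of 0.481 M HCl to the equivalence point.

At equivalence: moles acid = moles base. moles HCl = 0.481 × 20/1000 = 0.00962 mol. V_base = moles / 0.171 × 1000 = 56.3 mL.

V_{base} = 56.3 mL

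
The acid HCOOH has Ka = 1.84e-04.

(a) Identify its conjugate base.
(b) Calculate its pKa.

(a) The conjugate base is formed by removing one H⁺ from HCOOH, giving HCOO⁻. (b) pKa = -log(Ka) = -log(1.84e-04) = 3.74.

Conjugate base: HCOO⁻; pK_a = 3.74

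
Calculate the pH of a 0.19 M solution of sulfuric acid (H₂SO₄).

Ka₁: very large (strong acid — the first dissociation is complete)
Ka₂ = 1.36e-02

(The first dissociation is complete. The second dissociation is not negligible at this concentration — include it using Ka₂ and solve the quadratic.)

First dissociation is complete: [H⁺]₀ = [HSO₄⁻]₀ = C = 0.19 M. Second dissociation HSO₄⁻ ⇌ H⁺ + SO₄²⁻: let x = [SO₄²⁻]. Ka₂ = (C + x)·x / (C − x) = 1.36e-02 → x² + (C + Ka₂)·x − Ka₂·C = 0 → x² + 0.20360·x − 2.584e-03 = 0. x = (−0.20360 + √(0.20360² + 4 × 2.584e-03)) / 2 = 1.1986e-02 M. [H⁺] = C + x = 0.19 + 1.1986e-02 = 2.0199e-01 M. pH = -log(2.0199e-01) = 0.69.

pH = 0.69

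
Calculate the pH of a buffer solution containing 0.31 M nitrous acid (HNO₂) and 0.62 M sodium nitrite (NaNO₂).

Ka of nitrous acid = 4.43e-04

pKa = -log(4.43e-04) = 3.35. pH = pKa + log([A⁻]/[HA]) = 3.35 + log(0.62/0.31)

pH = 3.65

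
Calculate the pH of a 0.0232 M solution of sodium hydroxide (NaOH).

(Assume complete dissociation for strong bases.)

[OH⁻] = 0.0232 M for strong base. pOH = -log[OH⁻] = 1.63, pH = 14 - pOH

pH = 12.37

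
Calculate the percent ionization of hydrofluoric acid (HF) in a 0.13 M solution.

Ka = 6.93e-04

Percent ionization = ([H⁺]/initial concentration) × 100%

Using Ka equilibrium: x² + Ka×x - Ka×C = 0. Solving: [H⁺] = 9.1514e-03. Percent = (9.1514e-03/0.13) × 100

Percent ionization = 7.04%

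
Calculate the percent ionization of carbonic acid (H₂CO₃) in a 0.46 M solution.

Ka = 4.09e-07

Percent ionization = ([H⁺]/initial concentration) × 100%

Using Ka equilibrium: x² + Ka×x - Ka×C = 0. Solving: [H⁺] = 4.3355e-04. Percent = (4.3355e-04/0.46) × 100

Percent ionization = 0.0942%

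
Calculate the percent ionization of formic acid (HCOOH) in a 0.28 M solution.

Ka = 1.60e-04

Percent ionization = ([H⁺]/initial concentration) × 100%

Using Ka equilibrium: x² + Ka×x - Ka×C = 0. Solving: [H⁺] = 6.6138e-03. Percent = (6.6138e-03/0.28) × 100

Percent ionization = 2.36%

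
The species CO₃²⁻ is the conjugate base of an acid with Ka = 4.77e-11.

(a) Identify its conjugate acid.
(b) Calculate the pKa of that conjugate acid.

(a) The conjugate acid is formed by adding one H⁺ to CO₃²⁻, giving HCO₃⁻. (b) pKa = -log(Ka) = -log(4.77e-11) = 10.32.

Conjugate acid: HCO₃⁻; pK_a = 10.32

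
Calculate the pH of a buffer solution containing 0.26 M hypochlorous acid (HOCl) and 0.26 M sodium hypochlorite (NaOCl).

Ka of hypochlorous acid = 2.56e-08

pKa = -log(2.56e-08) = 7.59. pH = pKa + log([A⁻]/[HA]) = 7.59 + log(0.26/0.26)

pH = 7.59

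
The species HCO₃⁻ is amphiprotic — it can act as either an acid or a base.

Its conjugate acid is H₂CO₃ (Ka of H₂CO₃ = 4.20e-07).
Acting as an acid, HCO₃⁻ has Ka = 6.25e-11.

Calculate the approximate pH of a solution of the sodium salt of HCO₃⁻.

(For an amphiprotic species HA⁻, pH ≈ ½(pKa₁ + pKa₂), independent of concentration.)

pKa₁ = -log(4.20e-07) = 6.38; pKa₂ = -log(6.25e-11) = 10.20. For an amphiprotic species, pH ≈ ½(pKa₁ + pKa₂) = ½(6.38 + 10.20) = 8.29.

pH = 8.29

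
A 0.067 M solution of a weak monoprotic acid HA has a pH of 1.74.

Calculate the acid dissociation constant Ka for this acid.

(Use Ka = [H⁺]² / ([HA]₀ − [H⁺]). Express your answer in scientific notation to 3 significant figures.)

[H⁺] = 10^(−pH) = 10^(−1.74) = 1.820e-02 M. For HA ⇌ H⁺ + A⁻, Ka = [H⁺][A⁻]/[HA] = [H⁺]² / ([HA]₀ − [H⁺]) = (1.820e-02)² / (0.067 − 1.820e-02) = 6.79e-03.

K_a = 6.79e-03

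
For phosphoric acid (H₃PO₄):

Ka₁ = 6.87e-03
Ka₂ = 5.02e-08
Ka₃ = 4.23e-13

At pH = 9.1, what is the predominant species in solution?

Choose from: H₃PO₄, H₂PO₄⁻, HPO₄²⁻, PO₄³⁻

pKa₁ = 2.16, pKa₂ = 7.30, pKa₃ = 12.37. For a polyprotic acid the predominant species crosses at each pKa: below pKa_n the protonated form dominates, above it the deprotonated form does. At pH = 9.1, the predominant species is HPO₄²⁻.

HPO₄²⁻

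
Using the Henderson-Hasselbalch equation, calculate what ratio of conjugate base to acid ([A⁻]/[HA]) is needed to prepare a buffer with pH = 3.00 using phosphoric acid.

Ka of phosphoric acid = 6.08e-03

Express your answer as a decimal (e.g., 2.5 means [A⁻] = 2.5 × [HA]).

pKa = -log(6.08e-03) = 2.2161. pH = pKa + log([A⁻]/[HA]), so log([A⁻]/[HA]) = pH − pKa = 3.00 − 2.2161 = 0.7839. [A⁻]/[HA] = 10^(0.7839) = 6.08

[A⁻]/[HA] = 6.08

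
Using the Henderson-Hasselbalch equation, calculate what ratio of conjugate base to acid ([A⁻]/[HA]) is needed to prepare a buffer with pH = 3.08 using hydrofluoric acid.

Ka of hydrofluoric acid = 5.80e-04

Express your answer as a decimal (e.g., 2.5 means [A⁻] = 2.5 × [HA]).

pKa = -log(5.80e-04) = 3.2366. pH = pKa + log([A⁻]/[HA]), so log([A⁻]/[HA]) = pH − pKa = 3.08 − 3.2366 = -0.1566. [A⁻]/[HA] = 10^(-0.1566) = 0.697

[A⁻]/[HA] = 0.697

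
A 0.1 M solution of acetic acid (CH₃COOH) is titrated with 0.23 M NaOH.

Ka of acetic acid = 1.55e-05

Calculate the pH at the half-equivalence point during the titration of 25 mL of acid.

At half-equivalence [HA] = [A⁻], so Henderson-Hasselbalch gives pH = pKa = -log(1.55e-05) = 4.81.

pH = pKa = 4.81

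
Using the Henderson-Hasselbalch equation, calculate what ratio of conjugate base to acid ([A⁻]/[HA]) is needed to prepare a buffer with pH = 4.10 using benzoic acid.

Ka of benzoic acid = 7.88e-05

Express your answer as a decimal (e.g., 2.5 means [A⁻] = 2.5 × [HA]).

pKa = -log(7.88e-05) = 4.1035. pH = pKa + log([A⁻]/[HA]), so log([A⁻]/[HA]) = pH − pKa = 4.10 − 4.1035 = -0.0035. [A⁻]/[HA] = 10^(-0.0035) = 0.992

[A⁻]/[HA] = 0.992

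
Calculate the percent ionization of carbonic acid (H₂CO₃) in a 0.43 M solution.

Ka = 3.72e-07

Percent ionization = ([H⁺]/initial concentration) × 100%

Using Ka equilibrium: x² + Ka×x - Ka×C = 0. Solving: [H⁺] = 3.9976e-04. Percent = (3.9976e-04/0.43) × 100

Percent ionization = 0.093%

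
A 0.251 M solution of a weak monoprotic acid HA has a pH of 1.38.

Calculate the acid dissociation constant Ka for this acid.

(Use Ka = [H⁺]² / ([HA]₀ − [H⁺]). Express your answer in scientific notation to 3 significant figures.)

[H⁺] = 10^(−pH) = 10^(−1.38) = 4.169e-02 M. For HA ⇌ H⁺ + A⁻, Ka = [H⁺][A⁻]/[HA] = [H⁺]² / ([HA]₀ − [H⁺]) = (4.169e-02)² / (0.251 − 4.169e-02) = 8.30e-03.

K_a = 8.30e-03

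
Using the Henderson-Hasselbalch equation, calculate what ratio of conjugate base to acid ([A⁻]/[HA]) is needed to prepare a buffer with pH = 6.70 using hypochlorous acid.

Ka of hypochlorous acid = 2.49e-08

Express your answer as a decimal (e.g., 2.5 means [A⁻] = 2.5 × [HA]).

pKa = -log(2.49e-08) = 7.6038. pH = pKa + log([A⁻]/[HA]), so log([A⁻]/[HA]) = pH − pKa = 6.70 − 7.6038 = -0.9038. [A⁻]/[HA] = 10^(-0.9038) = 0.125

[A⁻]/[HA] = 0.125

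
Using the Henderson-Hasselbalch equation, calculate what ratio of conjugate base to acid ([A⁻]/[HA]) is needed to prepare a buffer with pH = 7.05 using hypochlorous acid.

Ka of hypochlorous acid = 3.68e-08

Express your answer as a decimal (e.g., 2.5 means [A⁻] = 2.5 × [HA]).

pKa = -log(3.68e-08) = 7.4342. pH = pKa + log([A⁻]/[HA]), so log([A⁻]/[HA]) = pH − pKa = 7.05 − 7.4342 = -0.3842. [A⁻]/[HA] = 10^(-0.3842) = 0.413

[A⁻]/[HA] = 0.413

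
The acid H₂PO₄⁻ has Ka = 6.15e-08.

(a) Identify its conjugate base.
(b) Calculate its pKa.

(a) The conjugate base is formed by removing one H⁺ from H₂PO₄⁻, giving HPO₄²⁻. (b) pKa = -log(Ka) = -log(6.15e-08) = 7.21.

Conjugate base: HPO₄²⁻; pK_a = 7.21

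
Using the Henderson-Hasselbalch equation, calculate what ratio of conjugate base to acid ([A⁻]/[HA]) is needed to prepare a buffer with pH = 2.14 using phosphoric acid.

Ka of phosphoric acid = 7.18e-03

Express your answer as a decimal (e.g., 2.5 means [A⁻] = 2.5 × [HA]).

pKa = -log(7.18e-03) = 2.1439. pH = pKa + log([A⁻]/[HA]), so log([A⁻]/[HA]) = pH − pKa = 2.14 − 2.1439 = -0.0039. [A⁻]/[HA] = 10^(-0.0039) = 0.991

[A⁻]/[HA] = 0.991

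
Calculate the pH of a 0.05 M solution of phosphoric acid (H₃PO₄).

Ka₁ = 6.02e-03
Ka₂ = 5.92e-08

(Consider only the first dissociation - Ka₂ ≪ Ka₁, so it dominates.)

First dissociation dominates. From Ka₁ = [H⁺][HA⁻]/[H₂A], x² + Ka₁·x − Ka₁·C = 0 with C = 0.05 M and Ka₁ = 6.02e-03. Solving: [H⁺] = (−Ka₁ + √(Ka₁² + 4·Ka₁·C)) / 2 = 1.4599e-02 M. pH = -log(1.4599e-02) = 1.84.

pH = 1.84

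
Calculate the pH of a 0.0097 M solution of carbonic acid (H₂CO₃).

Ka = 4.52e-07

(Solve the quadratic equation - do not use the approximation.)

x² + Ka×x - Ka×C = 0. Using quadratic formula: [H⁺] = 6.5989e-05

pH = 4.18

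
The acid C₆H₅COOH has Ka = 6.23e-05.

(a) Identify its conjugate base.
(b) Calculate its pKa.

(a) The conjugate base is formed by removing one H⁺ from C₆H₅COOH, giving C₆H₅COO⁻. (b) pKa = -log(Ka) = -log(6.23e-05) = 4.21.

Conjugate base: C₆H₅COO⁻; pK_a = 4.21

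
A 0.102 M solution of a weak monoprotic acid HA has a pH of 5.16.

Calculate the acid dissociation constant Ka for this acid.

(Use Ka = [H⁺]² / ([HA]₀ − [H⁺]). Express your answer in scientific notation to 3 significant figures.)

[H⁺] = 10^(−pH) = 10^(−5.16) = 6.918e-06 M. For HA ⇌ H⁺ + A⁻, Ka = [H⁺][A⁻]/[HA] = [H⁺]² / ([HA]₀ − [H⁺]) = (6.918e-06)² / (0.102 − 6.918e-06) = 4.69e-10.

K_a = 4.69e-10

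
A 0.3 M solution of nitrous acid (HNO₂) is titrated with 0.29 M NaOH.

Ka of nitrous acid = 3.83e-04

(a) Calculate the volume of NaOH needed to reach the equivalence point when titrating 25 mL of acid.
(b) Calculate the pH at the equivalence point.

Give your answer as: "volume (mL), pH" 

moles acid = 0.3 × 25/1000 = 0.0075 mol; V_base = moles/0.29 × 1000 = 25.9 mL. At equivalence only the conjugate base is present: [A⁻] = 0.0075/0.051 = 1.4746e-01 M. Kb = Kw/Ka = 2.61e-11; [OH⁻] = √(Kb × [A⁻]) = 1.9622e-06; pOH = 5.71; pH = 14 - pOH = 8.29.

V = 25.9 mL, pH = 8.29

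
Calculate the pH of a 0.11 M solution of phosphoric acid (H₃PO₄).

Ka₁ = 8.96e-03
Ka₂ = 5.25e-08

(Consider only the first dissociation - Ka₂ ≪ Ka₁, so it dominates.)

First dissociation dominates. From Ka₁ = [H⁺][HA⁻]/[H₂A], x² + Ka₁·x − Ka₁·C = 0 with C = 0.11 M and Ka₁ = 8.96e-03. Solving: [H⁺] = (−Ka₁ + √(Ka₁² + 4·Ka₁·C)) / 2 = 2.7232e-02 M. pH = -log(2.7232e-02) = 1.56.

pH = 1.56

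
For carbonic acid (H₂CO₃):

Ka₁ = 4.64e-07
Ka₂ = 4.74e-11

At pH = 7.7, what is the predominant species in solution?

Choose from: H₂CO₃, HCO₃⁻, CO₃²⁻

pKa₁ = 6.33, pKa₂ = 10.32. For a polyprotic acid the predominant species crosses at each pKa: below pKa_n the protonated form dominates, above it the deprotonated form does. At pH = 7.7, the predominant species is HCO₃⁻.

HCO₃⁻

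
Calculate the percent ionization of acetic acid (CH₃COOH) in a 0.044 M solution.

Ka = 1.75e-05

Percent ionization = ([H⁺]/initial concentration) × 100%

Using Ka equilibrium: x² + Ka×x - Ka×C = 0. Solving: [H⁺] = 8.6879e-04. Percent = (8.6879e-04/0.044) × 100

Percent ionization = 1.97%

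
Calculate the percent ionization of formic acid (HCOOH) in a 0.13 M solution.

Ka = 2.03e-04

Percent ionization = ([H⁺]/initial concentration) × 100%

Using Ka equilibrium: x² + Ka×x - Ka×C = 0. Solving: [H⁺] = 5.0366e-03. Percent = (5.0366e-03/0.13) × 100

Percent ionization = 3.87%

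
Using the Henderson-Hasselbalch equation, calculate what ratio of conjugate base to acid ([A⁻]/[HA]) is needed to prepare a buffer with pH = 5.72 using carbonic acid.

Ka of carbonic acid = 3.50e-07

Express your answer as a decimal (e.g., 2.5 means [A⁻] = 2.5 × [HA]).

pKa = -log(3.50e-07) = 6.4559. pH = pKa + log([A⁻]/[HA]), so log([A⁻]/[HA]) = pH − pKa = 5.72 − 6.4559 = -0.7359. [A⁻]/[HA] = 10^(-0.7359) = 0.184

[A⁻]/[HA] = 0.184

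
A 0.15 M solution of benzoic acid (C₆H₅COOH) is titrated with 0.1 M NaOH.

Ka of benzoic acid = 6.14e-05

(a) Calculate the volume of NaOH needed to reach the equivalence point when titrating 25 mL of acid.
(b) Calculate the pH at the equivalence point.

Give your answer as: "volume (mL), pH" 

moles acid = 0.15 × 25/1000 = 0.00375 mol; V_base = moles/0.1 × 1000 = 37.5 mL. At equivalence only the conjugate base is present: [A⁻] = 0.00375/0.062 = 6.0000e-02 M. Kb = Kw/Ka = 1.63e-10; [OH⁻] = √(Kb × [A⁻]) = 3.1260e-06; pOH = 5.51; pH = 14 - pOH = 8.49.

V = 37.5 mL, pH = 8.49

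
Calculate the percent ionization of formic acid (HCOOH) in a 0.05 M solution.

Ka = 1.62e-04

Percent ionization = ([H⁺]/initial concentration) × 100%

Using Ka equilibrium: x² + Ka×x - Ka×C = 0. Solving: [H⁺] = 2.7662e-03. Percent = (2.7662e-03/0.05) × 100

Percent ionization = 5.53%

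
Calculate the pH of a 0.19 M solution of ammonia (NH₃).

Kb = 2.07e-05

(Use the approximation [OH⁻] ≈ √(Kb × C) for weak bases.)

[OH⁻] = √(Kb × C) = √(2.07e-05 × 0.19) = 1.9832e-03. pOH = 2.70, pH = 14 - pOH

pH = 11.30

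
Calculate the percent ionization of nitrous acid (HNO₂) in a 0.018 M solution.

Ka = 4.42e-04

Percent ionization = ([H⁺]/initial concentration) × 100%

Using Ka equilibrium: x² + Ka×x - Ka×C = 0. Solving: [H⁺] = 2.6083e-03. Percent = (2.6083e-03/0.018) × 100

Percent ionization = 14.5%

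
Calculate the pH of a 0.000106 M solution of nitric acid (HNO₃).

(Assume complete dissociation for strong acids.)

[H⁺] = 0.000106 M for strong acid. pH = -log[H⁺] = -log(0.000106)

pH = 3.97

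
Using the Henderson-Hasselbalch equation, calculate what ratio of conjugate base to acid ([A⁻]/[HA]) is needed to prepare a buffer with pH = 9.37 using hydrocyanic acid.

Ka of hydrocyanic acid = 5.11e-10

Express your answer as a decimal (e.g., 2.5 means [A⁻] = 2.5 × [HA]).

pKa = -log(5.11e-10) = 9.2916. pH = pKa + log([A⁻]/[HA]), so log([A⁻]/[HA]) = pH − pKa = 9.37 − 9.2916 = 0.0784. [A⁻]/[HA] = 10^(0.0784) = 1.20

[A⁻]/[HA] = 1.20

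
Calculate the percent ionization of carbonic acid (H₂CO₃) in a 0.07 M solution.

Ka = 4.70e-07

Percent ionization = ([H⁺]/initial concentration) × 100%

Using Ka equilibrium: x² + Ka×x - Ka×C = 0. Solving: [H⁺] = 1.8115e-04. Percent = (1.8115e-04/0.07) × 100

Percent ionization = 0.259%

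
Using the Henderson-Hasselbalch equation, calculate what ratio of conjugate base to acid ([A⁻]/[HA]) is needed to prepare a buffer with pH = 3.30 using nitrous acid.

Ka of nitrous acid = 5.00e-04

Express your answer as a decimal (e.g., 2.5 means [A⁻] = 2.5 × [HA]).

pKa = -log(5.00e-04) = 3.3010. pH = pKa + log([A⁻]/[HA]), so log([A⁻]/[HA]) = pH − pKa = 3.30 − 3.3010 = -0.0010. [A⁻]/[HA] = 10^(-0.0010) = 0.998

[A⁻]/[HA] = 0.998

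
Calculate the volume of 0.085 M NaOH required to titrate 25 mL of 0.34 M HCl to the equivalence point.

At equivalence: moles acid = moles base. moles HCl = 0.34 × 25/1000 = 0.0085 mol. V_base = moles / 0.085 × 1000 = 100.0 mL.

V_{base} = 100.0 mL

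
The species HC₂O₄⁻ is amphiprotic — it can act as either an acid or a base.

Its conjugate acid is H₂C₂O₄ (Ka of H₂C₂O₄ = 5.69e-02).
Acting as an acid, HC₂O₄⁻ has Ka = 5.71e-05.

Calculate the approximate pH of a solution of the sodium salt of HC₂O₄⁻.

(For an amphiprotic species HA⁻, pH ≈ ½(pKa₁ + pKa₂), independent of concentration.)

pKa₁ = -log(5.69e-02) = 1.24; pKa₂ = -log(5.71e-05) = 4.24. For an amphiprotic species, pH ≈ ½(pKa₁ + pKa₂) = ½(1.24 + 4.24) = 2.74.

pH = 2.74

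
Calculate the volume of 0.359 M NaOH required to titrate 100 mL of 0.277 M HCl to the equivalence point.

At equivalence: moles acid = moles base. moles HCl = 0.277 × 100/1000 = 0.0277 mol. V_base = moles / 0.359 × 1000 = 77.2 mL.

V_{base} = 77.2 mL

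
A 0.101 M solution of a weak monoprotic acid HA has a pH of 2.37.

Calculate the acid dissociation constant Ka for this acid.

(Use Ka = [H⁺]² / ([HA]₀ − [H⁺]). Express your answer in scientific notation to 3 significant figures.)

[H⁺] = 10^(−pH) = 10^(−2.37) = 4.266e-03 M. For HA ⇌ H⁺ + A⁻, Ka = [H⁺][A⁻]/[HA] = [H⁺]² / ([HA]₀ − [H⁺]) = (4.266e-03)² / (0.101 − 4.266e-03) = 1.88e-04.

K_a = 1.88e-04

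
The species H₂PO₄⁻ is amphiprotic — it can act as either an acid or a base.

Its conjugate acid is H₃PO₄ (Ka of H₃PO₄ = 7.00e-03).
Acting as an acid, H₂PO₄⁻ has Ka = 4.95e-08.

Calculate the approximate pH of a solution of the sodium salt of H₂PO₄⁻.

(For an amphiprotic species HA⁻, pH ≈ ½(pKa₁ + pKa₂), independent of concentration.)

pKa₁ = -log(7.00e-03) = 2.15; pKa₂ = -log(4.95e-08) = 7.31. For an amphiprotic species, pH ≈ ½(pKa₁ + pKa₂) = ½(2.15 + 7.31) = 4.73.

pH = 4.73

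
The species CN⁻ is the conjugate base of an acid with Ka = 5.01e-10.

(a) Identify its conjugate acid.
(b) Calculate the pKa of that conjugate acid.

(a) The conjugate acid is formed by adding one H⁺ to CN⁻, giving HCN. (b) pKa = -log(Ka) = -log(5.01e-10) = 9.30.

Conjugate acid: HCN; pK_a = 9.30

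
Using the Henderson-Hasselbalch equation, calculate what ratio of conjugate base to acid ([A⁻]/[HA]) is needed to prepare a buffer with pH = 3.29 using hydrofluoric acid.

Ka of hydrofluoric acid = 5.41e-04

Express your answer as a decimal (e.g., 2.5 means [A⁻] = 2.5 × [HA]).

pKa = -log(5.41e-04) = 3.2668. pH = pKa + log([A⁻]/[HA]), so log([A⁻]/[HA]) = pH − pKa = 3.29 − 3.2668 = 0.0232. [A⁻]/[HA] = 10^(0.0232) = 1.05

[A⁻]/[HA] = 1.05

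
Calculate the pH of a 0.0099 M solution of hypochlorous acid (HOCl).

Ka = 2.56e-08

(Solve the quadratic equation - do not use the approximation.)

x² + Ka×x - Ka×C = 0. Using quadratic formula: [H⁺] = 1.5907e-05

pH = 4.80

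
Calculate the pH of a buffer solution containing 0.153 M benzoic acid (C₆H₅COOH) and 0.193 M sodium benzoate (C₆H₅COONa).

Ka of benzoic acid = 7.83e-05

pKa = -log(7.83e-05) = 4.11. pH = pKa + log([A⁻]/[HA]) = 4.11 + log(0.193/0.153)

pH = 4.21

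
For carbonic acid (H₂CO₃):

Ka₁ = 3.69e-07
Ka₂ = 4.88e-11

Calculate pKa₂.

pKa₂ = -log(Ka₂) = -log(4.88e-11) = 10.31.

pK_{a2} = 10.31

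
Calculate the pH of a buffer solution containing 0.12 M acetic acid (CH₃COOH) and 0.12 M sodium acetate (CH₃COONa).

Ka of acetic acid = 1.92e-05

pKa = -log(1.92e-05) = 4.72. pH = pKa + log([A⁻]/[HA]) = 4.72 + log(0.12/0.12)

pH = 4.72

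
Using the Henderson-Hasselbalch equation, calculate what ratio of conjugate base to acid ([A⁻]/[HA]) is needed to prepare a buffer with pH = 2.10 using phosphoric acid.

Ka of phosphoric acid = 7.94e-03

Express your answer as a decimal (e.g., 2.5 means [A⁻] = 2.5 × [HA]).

pKa = -log(7.94e-03) = 2.1002. pH = pKa + log([A⁻]/[HA]), so log([A⁻]/[HA]) = pH − pKa = 2.10 − 2.1002 = -0.0002. [A⁻]/[HA] = 10^(-0.0002) = 1.00

[A⁻]/[HA] = 1.00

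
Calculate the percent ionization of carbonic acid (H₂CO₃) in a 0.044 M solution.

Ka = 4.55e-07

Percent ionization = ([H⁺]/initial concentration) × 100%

Using Ka equilibrium: x² + Ka×x - Ka×C = 0. Solving: [H⁺] = 1.4126e-04. Percent = (1.4126e-04/0.044) × 100

Percent ionization = 0.321%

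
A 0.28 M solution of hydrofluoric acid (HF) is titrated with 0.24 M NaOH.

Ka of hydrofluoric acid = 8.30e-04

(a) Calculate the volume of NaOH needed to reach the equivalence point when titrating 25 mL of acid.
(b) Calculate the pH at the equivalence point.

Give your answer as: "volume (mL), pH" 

moles acid = 0.28 × 25/1000 = 0.007 mol; V_base = moles/0.24 × 1000 = 29.2 mL. At equivalence only the conjugate base is present: [A⁻] = 0.007/0.054 = 1.2923e-01 M. Kb = Kw/Ka = 1.20e-11; [OH⁻] = √(Kb × [A⁻]) = 1.2478e-06; pOH = 5.90; pH = 14 - pOH = 8.10.

V = 29.2 mL, pH = 8.10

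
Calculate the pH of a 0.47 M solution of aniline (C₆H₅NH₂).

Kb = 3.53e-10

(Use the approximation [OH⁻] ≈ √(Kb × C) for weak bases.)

[OH⁻] = √(Kb × C) = √(3.53e-10 × 0.47) = 1.2881e-05. pOH = 4.89, pH = 14 - pOH

pH = 9.11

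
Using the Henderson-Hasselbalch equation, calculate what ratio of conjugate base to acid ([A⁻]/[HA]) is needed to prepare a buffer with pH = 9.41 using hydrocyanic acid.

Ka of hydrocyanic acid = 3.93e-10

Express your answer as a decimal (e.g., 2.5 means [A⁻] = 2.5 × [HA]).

pKa = -log(3.93e-10) = 9.4056. pH = pKa + log([A⁻]/[HA]), so log([A⁻]/[HA]) = pH − pKa = 9.41 − 9.4056 = 0.0044. [A⁻]/[HA] = 10^(0.0044) = 1.01

[A⁻]/[HA] = 1.01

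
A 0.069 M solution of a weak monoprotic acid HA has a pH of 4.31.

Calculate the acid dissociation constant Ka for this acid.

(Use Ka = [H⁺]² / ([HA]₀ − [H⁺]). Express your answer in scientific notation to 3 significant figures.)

[H⁺] = 10^(−pH) = 10^(−4.31) = 4.898e-05 M. For HA ⇌ H⁺ + A⁻, Ka = [H⁺][A⁻]/[HA] = [H⁺]² / ([HA]₀ − [H⁺]) = (4.898e-05)² / (0.069 − 4.898e-05) = 3.48e-08.

K_a = 3.48e-08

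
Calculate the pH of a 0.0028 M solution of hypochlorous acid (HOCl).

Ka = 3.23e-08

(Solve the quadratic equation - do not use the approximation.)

x² + Ka×x - Ka×C = 0. Using quadratic formula: [H⁺] = 9.4939e-06

pH = 5.02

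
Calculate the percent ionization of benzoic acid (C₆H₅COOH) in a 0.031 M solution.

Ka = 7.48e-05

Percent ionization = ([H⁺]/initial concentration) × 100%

Using Ka equilibrium: x² + Ka×x - Ka×C = 0. Solving: [H⁺] = 1.4858e-03. Percent = (1.4858e-03/0.031) × 100

Percent ionization = 4.79%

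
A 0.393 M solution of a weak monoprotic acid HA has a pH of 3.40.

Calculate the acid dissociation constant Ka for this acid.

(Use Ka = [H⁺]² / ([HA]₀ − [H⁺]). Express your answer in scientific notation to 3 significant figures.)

[H⁺] = 10^(−pH) = 10^(−3.40) = 3.981e-04 M. For HA ⇌ H⁺ + A⁻, Ka = [H⁺][A⁻]/[HA] = [H⁺]² / ([HA]₀ − [H⁺]) = (3.981e-04)² / (0.393 − 3.981e-04) = 4.04e-07.

K_a = 4.04e-07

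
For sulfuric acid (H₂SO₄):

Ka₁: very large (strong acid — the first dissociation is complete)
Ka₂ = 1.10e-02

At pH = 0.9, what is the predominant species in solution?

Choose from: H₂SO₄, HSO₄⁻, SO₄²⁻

The first dissociation is complete, so H₂SO₄ itself is never the predominant species in water; pKa₂ = -log(1.10e-02) = 1.96. For a polyprotic acid the predominant species crosses at each pKa: below pKa_n the protonated form dominates, above it the deprotonated form does. At pH = 0.9, the predominant species is HSO₄⁻.

HSO₄⁻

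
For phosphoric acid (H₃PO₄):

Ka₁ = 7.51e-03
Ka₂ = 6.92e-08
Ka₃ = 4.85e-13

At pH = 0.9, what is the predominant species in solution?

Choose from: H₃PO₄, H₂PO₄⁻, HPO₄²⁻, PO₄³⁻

pKa₁ = 2.12, pKa₂ = 7.16, pKa₃ = 12.31. For a polyprotic acid the predominant species crosses at each pKa: below pKa_n the protonated form dominates, above it the deprotonated form does. At pH = 0.9, the predominant species is H₃PO₄.

H₃PO₄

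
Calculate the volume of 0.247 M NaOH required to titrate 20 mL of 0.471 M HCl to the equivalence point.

At equivalence: moles acid = moles base. moles HCl = 0.471 × 20/1000 = 0.00942 mol. V_base = moles / 0.247 × 1000 = 38.1 mL.

V_{base} = 38.1 mL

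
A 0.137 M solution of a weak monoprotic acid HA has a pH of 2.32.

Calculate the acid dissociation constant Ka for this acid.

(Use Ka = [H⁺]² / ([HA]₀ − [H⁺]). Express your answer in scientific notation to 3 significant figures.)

[H⁺] = 10^(−pH) = 10^(−2.32) = 4.786e-03 M. For HA ⇌ H⁺ + A⁻, Ka = [H⁺][A⁻]/[HA] = [H⁺]² / ([HA]₀ − [H⁺]) = (4.786e-03)² / (0.137 − 4.786e-03) = 1.73e-04.

K_a = 1.73e-04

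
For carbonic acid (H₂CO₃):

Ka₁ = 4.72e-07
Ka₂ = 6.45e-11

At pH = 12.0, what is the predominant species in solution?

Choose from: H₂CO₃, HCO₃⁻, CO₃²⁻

pKa₁ = 6.33, pKa₂ = 10.19. For a polyprotic acid the predominant species crosses at each pKa: below pKa_n the protonated form dominates, above it the deprotonated form does. At pH = 12.0, the predominant species is CO₃²⁻.

CO₃²⁻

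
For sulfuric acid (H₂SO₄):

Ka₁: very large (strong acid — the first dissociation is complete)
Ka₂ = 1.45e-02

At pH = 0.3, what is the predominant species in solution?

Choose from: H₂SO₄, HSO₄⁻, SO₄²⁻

The first dissociation is complete, so H₂SO₄ itself is never the predominant species in water; pKa₂ = -log(1.45e-02) = 1.84. For a polyprotic acid the predominant species crosses at each pKa: below pKa_n the protonated form dominates, above it the deprotonated form does. At pH = 0.3, the predominant species is HSO₄⁻.

HSO₄⁻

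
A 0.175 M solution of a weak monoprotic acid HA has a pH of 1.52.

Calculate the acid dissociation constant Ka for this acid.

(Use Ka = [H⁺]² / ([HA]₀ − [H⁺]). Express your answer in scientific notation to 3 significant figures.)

[H⁺] = 10^(−pH) = 10^(−1.52) = 3.020e-02 M. For HA ⇌ H⁺ + A⁻, Ka = [H⁺][A⁻]/[HA] = [H⁺]² / ([HA]₀ − [H⁺]) = (3.020e-02)² / (0.175 − 3.020e-02) = 6.30e-03.

K_a = 6.30e-03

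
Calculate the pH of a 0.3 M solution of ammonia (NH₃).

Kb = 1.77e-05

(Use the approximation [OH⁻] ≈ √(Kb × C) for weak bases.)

[OH⁻] = √(Kb × C) = √(1.77e-05 × 0.3) = 2.3043e-03. pOH = 2.64, pH = 14 - pOH

pH = 11.36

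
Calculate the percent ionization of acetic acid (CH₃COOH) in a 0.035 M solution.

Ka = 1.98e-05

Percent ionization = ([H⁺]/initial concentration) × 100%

Using Ka equilibrium: x² + Ka×x - Ka×C = 0. Solving: [H⁺] = 8.2263e-04. Percent = (8.2263e-04/0.035) × 100

Percent ionization = 2.35%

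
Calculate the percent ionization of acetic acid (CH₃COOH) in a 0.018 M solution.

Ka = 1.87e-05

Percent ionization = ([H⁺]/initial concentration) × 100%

Using Ka equilibrium: x² + Ka×x - Ka×C = 0. Solving: [H⁺] = 5.7090e-04. Percent = (5.7090e-04/0.018) × 100

Percent ionization = 3.17%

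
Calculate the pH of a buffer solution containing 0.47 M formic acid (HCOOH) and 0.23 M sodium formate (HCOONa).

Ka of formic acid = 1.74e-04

pKa = -log(1.74e-04) = 3.76. pH = pKa + log([A⁻]/[HA]) = 3.76 + log(0.23/0.47)

pH = 3.45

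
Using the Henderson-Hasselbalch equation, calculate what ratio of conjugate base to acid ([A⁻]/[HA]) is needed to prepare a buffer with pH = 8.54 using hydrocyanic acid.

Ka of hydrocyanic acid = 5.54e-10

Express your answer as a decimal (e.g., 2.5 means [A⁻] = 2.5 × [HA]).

pKa = -log(5.54e-10) = 9.2565. pH = pKa + log([A⁻]/[HA]), so log([A⁻]/[HA]) = pH − pKa = 8.54 − 9.2565 = -0.7165. [A⁻]/[HA] = 10^(-0.7165) = 0.192

[A⁻]/[HA] = 0.192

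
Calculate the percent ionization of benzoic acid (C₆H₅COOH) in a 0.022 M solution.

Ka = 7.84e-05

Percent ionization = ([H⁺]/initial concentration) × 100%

Using Ka equilibrium: x² + Ka×x - Ka×C = 0. Solving: [H⁺] = 1.2747e-03. Percent = (1.2747e-03/0.022) × 100

Percent ionization = 5.79%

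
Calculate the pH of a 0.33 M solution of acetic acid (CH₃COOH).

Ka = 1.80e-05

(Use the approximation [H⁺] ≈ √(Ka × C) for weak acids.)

[H⁺] = √(Ka × C) = √(1.80e-05 × 0.33) = 2.4372e-03. pH = -log(2.4372e-03)

pH = 2.61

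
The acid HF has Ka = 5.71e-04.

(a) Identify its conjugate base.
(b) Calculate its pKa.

(a) The conjugate base is formed by removing one H⁺ from HF, giving F⁻. (b) pKa = -log(Ka) = -log(5.71e-04) = 3.24.

Conjugate base: F⁻; pK_a = 3.24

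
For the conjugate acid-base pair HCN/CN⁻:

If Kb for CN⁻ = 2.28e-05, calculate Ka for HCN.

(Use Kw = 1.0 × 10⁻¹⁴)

For a conjugate pair Ka × Kb = Kw, so Ka = Kw/Kb = 1.0 × 10⁻¹⁴ / 2.28e-05 = 4.39e-10.

K_a = 4.39e-10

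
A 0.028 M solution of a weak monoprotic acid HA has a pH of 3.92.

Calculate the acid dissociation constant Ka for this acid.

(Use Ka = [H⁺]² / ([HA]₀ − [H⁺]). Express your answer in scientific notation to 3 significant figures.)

[H⁺] = 10^(−pH) = 10^(−3.92) = 1.202e-04 M. For HA ⇌ H⁺ + A⁻, Ka = [H⁺][A⁻]/[HA] = [H⁺]² / ([HA]₀ − [H⁺]) = (1.202e-04)² / (0.028 − 1.202e-04) = 5.18e-07.

K_a = 5.18e-07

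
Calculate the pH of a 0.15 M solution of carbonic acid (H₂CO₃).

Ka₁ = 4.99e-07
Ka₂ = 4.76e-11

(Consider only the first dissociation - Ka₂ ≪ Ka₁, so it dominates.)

First dissociation dominates. From Ka₁ = [H⁺][HA⁻]/[H₂A], x² + Ka₁·x − Ka₁·C = 0 with C = 0.15 M and Ka₁ = 4.99e-07. Solving: [H⁺] = (−Ka₁ + √(Ka₁² + 4·Ka₁·C)) / 2 = 2.7334e-04 M. pH = -log(2.7334e-04) = 3.56.

pH = 3.56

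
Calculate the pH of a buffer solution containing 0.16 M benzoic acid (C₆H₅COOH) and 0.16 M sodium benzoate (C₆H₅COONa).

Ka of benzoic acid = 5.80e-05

pKa = -log(5.80e-05) = 4.24. pH = pKa + log([A⁻]/[HA]) = 4.24 + log(0.16/0.16)

pH = 4.24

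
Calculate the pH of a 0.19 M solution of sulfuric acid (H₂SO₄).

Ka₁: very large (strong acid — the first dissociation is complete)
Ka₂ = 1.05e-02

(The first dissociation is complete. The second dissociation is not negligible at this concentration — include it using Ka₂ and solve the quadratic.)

First dissociation is complete: [H⁺]₀ = [HSO₄⁻]₀ = C = 0.19 M. Second dissociation HSO₄⁻ ⇌ H⁺ + SO₄²⁻: let x = [SO₄²⁻]. Ka₂ = (C + x)·x / (C − x) = 1.05e-02 → x² + (C + Ka₂)·x − Ka₂·C = 0 → x² + 0.20050·x − 1.995e-03 = 0. x = (−0.20050 + √(0.20050² + 4 × 1.995e-03)) / 2 = 9.5000e-03 M. [H⁺] = C + x = 0.19 + 9.5000e-03 = 1.9950e-01 M. pH = -log(1.9950e-01) = 0.70.

pH = 0.70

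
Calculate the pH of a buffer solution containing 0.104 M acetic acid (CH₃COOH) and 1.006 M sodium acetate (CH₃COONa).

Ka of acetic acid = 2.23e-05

pKa = -log(2.23e-05) = 4.65. pH = pKa + log([A⁻]/[HA]) = 4.65 + log(1.006/0.104)

pH = 5.64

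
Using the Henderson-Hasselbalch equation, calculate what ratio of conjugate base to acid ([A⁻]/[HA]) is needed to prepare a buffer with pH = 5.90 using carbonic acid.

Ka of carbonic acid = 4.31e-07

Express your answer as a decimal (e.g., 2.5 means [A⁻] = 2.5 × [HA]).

pKa = -log(4.31e-07) = 6.3655. pH = pKa + log([A⁻]/[HA]), so log([A⁻]/[HA]) = pH − pKa = 5.90 − 6.3655 = -0.4655. [A⁻]/[HA] = 10^(-0.4655) = 0.342

[A⁻]/[HA] = 0.342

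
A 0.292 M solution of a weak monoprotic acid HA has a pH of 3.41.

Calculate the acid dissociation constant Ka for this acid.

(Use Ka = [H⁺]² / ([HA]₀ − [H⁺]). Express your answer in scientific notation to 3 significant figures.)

[H⁺] = 10^(−pH) = 10^(−3.41) = 3.890e-04 M. For HA ⇌ H⁺ + A⁻, Ka = [H⁺][A⁻]/[HA] = [H⁺]² / ([HA]₀ − [H⁺]) = (3.890e-04)² / (0.292 − 3.890e-04) = 5.19e-07.

K_a = 5.19e-07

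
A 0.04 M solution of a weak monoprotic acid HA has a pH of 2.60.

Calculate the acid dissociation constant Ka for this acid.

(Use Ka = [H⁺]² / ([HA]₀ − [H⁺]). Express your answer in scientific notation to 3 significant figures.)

[H⁺] = 10^(−pH) = 10^(−2.60) = 2.512e-03 M. For HA ⇌ H⁺ + A⁻, Ka = [H⁺][A⁻]/[HA] = [H⁺]² / ([HA]₀ − [H⁺]) = (2.512e-03)² / (0.04 − 2.512e-03) = 1.68e-04.

K_a = 1.68e-04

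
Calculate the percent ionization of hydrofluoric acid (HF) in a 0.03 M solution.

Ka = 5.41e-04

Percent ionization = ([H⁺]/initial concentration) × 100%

Using Ka equilibrium: x² + Ka×x - Ka×C = 0. Solving: [H⁺] = 3.7672e-03. Percent = (3.7672e-03/0.03) × 100

Percent ionization = 12.6%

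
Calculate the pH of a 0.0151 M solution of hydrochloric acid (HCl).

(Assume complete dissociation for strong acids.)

[H⁺] = 0.0151 M for strong acid. pH = -log[H⁺] = -log(0.0151)

pH = 1.82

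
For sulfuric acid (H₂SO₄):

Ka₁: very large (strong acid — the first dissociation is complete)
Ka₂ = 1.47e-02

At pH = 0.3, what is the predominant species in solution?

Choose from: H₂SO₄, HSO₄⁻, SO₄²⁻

The first dissociation is complete, so H₂SO₄ itself is never the predominant species in water; pKa₂ = -log(1.47e-02) = 1.83. For a polyprotic acid the predominant species crosses at each pKa: below pKa_n the protonated form dominates, above it the deprotonated form does. At pH = 0.3, the predominant species is HSO₄⁻.

HSO₄⁻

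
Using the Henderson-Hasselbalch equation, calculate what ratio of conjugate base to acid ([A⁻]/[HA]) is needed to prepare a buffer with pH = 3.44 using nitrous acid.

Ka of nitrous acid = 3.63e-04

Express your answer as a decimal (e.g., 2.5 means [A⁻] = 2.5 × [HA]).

pKa = -log(3.63e-04) = 3.4401. pH = pKa + log([A⁻]/[HA]), so log([A⁻]/[HA]) = pH − pKa = 3.44 − 3.4401 = -0.0001. [A⁻]/[HA] = 10^(-0.0001) = 1.00

[A⁻]/[HA] = 1.00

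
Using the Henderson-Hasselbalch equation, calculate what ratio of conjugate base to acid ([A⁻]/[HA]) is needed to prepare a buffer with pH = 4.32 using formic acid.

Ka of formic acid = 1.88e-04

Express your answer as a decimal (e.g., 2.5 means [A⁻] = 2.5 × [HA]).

pKa = -log(1.88e-04) = 3.7258. pH = pKa + log([A⁻]/[HA]), so log([A⁻]/[HA]) = pH − pKa = 4.32 − 3.7258 = 0.5942. [A⁻]/[HA] = 10^(0.5942) = 3.93

[A⁻]/[HA] = 3.93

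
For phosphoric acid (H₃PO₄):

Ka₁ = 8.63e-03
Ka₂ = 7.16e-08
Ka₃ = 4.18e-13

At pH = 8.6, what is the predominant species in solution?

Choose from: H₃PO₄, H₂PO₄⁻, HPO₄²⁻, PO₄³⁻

pKa₁ = 2.06, pKa₂ = 7.15, pKa₃ = 12.38. For a polyprotic acid the predominant species crosses at each pKa: below pKa_n the protonated form dominates, above it the deprotonated form does. At pH = 8.6, the predominant species is HPO₄²⁻.

HPO₄²⁻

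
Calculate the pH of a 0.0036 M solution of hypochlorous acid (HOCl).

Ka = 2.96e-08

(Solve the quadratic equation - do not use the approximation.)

x² + Ka×x - Ka×C = 0. Using quadratic formula: [H⁺] = 1.0308e-05

pH = 4.99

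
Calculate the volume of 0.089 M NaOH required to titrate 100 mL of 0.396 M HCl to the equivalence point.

At equivalence: moles acid = moles base. moles HCl = 0.396 × 100/1000 = 0.0396 mol. V_base = moles / 0.089 × 1000 = 444.9 mL.

V_{base} = 444.9 mL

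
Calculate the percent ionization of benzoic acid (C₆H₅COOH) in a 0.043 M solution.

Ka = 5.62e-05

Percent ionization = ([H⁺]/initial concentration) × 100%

Using Ka equilibrium: x² + Ka×x - Ka×C = 0. Solving: [H⁺] = 1.5267e-03. Percent = (1.5267e-03/0.043) × 100

Percent ionization = 3.55%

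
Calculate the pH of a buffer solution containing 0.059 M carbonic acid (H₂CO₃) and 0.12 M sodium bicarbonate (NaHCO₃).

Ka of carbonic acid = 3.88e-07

pKa = -log(3.88e-07) = 6.41. pH = pKa + log([A⁻]/[HA]) = 6.41 + log(0.12/0.059)

pH = 6.72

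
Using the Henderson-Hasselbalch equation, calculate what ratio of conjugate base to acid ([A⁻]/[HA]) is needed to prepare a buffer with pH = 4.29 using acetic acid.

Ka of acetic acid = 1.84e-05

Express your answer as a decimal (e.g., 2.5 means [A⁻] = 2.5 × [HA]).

pKa = -log(1.84e-05) = 4.7352. pH = pKa + log([A⁻]/[HA]), so log([A⁻]/[HA]) = pH − pKa = 4.29 − 4.7352 = -0.4452. [A⁻]/[HA] = 10^(-0.4452) = 0.359

[A⁻]/[HA] = 0.359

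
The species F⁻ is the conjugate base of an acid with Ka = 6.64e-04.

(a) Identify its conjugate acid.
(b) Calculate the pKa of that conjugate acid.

(a) The conjugate acid is formed by adding one H⁺ to F⁻, giving HF. (b) pKa = -log(Ka) = -log(6.64e-04) = 3.18.

Conjugate acid: HF; pK_a = 3.18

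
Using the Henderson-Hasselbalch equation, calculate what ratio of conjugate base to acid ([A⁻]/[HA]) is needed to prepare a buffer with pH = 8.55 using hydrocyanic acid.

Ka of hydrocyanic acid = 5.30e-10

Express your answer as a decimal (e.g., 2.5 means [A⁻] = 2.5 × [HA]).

pKa = -log(5.30e-10) = 9.2757. pH = pKa + log([A⁻]/[HA]), so log([A⁻]/[HA]) = pH − pKa = 8.55 − 9.2757 = -0.7257. [A⁻]/[HA] = 10^(-0.7257) = 0.188

[A⁻]/[HA] = 0.188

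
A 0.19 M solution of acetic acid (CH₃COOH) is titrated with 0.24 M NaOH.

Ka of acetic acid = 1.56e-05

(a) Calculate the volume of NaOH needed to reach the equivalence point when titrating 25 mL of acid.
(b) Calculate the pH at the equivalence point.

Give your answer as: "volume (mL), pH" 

moles acid = 0.19 × 25/1000 = 0.00475 mol; V_base = moles/0.24 × 1000 = 19.8 mL. At equivalence only the conjugate base is present: [A⁻] = 0.00475/0.045 = 1.0605e-01 M. Kb = Kw/Ka = 6.41e-10; [OH⁻] = √(Kb × [A⁻]) = 8.2449e-06; pOH = 5.08; pH = 14 - pOH = 8.92.

V = 19.8 mL, pH = 8.92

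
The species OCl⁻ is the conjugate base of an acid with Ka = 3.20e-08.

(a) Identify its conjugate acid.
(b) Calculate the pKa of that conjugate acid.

(a) The conjugate acid is formed by adding one H⁺ to OCl⁻, giving HOCl. (b) pKa = -log(Ka) = -log(3.20e-08) = 7.49.

Conjugate acid: HOCl; pK_a = 7.49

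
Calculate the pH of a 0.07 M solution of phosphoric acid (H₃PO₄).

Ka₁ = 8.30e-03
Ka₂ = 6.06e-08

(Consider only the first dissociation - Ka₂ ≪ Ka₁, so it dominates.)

First dissociation dominates. From Ka₁ = [H⁺][HA⁻]/[H₂A], x² + Ka₁·x − Ka₁·C = 0 with C = 0.07 M and Ka₁ = 8.30e-03. Solving: [H⁺] = (−Ka₁ + √(Ka₁² + 4·Ka₁·C)) / 2 = 2.0309e-02 M. pH = -log(2.0309e-02) = 1.69.

pH = 1.69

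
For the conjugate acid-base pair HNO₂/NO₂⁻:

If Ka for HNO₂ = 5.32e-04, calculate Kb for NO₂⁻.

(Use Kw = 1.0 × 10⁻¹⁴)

For a conjugate pair Ka × Kb = Kw, so Kb = Kw/Ka = 1.0 × 10⁻¹⁴ / 5.32e-04 = 1.88e-11.

K_b = 1.88e-11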